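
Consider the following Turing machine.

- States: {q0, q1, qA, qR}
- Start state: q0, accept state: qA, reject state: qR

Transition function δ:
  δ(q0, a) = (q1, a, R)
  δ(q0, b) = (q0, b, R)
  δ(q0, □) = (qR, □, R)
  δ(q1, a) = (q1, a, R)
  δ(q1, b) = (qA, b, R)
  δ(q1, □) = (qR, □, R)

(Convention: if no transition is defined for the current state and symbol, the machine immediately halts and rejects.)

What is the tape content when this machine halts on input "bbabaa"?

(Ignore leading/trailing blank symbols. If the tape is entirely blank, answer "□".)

Execution trace:
Initial: [q0]bbabaa
Step 1: δ(q0, b) = (q0, b, R) → b[q0]babaa
Step 2: δ(q0, b) = (q0, b, R) → bb[q0]abaa
Step 3: δ(q0, a) = (q1, a, R) → bba[q1]baa
Step 4: δ(q1, b) = (qA, b, R) → bbab[qA]aa

The machine reaches the accept state qA and halts.

Final tape (ignoring leading/trailing blanks): bbabaa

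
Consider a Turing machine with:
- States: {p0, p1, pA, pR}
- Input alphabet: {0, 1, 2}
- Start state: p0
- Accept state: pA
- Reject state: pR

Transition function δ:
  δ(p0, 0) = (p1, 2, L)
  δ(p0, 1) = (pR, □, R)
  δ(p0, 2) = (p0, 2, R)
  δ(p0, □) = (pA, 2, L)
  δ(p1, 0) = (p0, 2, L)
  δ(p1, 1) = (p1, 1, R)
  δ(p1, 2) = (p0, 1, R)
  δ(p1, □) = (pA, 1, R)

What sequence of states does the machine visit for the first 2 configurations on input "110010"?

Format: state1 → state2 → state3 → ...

Execution trace:
Initial: [p0]110010
Step 1: δ(p0, 1) = (pR, □, R) → □[pR]10010

The machine reaches the reject state pR and halts.

State sequence: p0 → pR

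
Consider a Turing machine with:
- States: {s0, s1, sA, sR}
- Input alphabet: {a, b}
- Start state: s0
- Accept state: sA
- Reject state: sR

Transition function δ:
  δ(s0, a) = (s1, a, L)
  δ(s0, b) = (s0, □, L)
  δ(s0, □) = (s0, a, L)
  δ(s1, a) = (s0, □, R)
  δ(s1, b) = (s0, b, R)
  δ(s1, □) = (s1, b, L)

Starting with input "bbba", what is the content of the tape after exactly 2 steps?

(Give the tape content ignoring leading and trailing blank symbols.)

Execution trace:
Initial: [s0]bbba
Step 1: δ(s0, b) = (s0, □, L) → [s0]□□bba
Step 2: δ(s0, □) = (s0, a, L) → [s0]□a□bba

After 2 steps, the tape (ignoring leading/trailing blanks) is: a□bba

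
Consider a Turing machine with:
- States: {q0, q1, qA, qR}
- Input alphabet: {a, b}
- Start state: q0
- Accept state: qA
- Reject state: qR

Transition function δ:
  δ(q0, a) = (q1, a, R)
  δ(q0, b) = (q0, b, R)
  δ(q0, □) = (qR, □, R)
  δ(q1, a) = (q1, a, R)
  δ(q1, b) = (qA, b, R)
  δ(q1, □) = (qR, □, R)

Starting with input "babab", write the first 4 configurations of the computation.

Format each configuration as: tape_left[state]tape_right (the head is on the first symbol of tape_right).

Transitions applied:
Step 1: δ(q0, b) = (q0, b, R)
Step 2: δ(q0, a) = (q1, a, R)
Step 3: δ(q1, b) = (qA, b, R)

The first 4 configurations are:
[q0]babab ⊢ b[q0]abab ⊢ ba[q1]bab ⊢ bab[qA]ab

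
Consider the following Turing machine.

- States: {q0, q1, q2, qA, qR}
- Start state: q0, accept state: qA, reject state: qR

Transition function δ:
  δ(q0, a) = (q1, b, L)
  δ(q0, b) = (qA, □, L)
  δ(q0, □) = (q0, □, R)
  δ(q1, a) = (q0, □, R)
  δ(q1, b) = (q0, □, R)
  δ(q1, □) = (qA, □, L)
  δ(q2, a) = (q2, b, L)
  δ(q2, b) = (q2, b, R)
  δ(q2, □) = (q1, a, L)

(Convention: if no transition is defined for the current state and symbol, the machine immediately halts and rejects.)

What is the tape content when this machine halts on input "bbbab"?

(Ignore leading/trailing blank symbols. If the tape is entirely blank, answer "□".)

Execution trace:
Initial: [q0]bbbab
Step 1: δ(q0, b) = (qA, □, L) → [qA]□□bbab

The machine reaches the accept state qA and halts.

Final tape (ignoring leading/trailing blanks): bbab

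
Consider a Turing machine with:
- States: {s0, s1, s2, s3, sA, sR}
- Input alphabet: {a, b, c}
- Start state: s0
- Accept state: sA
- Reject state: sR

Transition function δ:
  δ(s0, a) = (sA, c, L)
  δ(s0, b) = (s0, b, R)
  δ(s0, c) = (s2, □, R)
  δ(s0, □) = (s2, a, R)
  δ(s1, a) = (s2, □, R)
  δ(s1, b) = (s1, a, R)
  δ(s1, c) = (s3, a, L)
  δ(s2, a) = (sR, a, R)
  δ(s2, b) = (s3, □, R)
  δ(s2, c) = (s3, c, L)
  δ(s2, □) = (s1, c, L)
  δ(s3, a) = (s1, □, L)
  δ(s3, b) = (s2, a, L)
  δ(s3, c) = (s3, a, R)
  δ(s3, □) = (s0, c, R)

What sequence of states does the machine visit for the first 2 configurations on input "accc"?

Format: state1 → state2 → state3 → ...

Execution trace:
Initial: [s0]accc
Step 1: δ(s0, a) = (sA, c, L) → [sA]□cccc

The machine reaches the accept state sA and halts.

State sequence: s0 → sA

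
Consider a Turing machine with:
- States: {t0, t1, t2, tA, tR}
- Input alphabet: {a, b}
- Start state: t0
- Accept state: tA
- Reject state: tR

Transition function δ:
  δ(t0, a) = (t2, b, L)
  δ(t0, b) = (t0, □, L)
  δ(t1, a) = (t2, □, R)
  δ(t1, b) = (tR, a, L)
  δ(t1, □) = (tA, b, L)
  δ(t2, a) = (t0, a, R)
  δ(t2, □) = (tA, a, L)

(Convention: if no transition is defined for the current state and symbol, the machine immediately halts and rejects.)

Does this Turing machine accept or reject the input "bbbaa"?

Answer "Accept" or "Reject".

Execution trace:
Initial: [t0]bbbaa
Step 1: δ(t0, b) = (t0, □, L) → [t0]□□bbaa

No transition is defined for δ(t0, □). By convention the machine halts and rejects.

Answer: Reject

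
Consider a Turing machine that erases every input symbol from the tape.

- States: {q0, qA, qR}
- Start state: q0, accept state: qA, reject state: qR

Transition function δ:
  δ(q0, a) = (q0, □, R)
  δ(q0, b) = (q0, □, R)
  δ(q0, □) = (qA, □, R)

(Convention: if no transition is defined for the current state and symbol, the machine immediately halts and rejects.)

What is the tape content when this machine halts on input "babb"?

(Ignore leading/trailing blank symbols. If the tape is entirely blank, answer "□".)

Execution trace:
Initial: [q0]babb
Step 1: δ(q0, b) = (q0, □, R) → □[q0]abb
Step 2: δ(q0, a) = (q0, □, R) → □□[q0]bb
Step 3: δ(q0, b) = (q0, □, R) → □□□[q0]b
Step 4: δ(q0, b) = (q0, □, R) → □□□□[q0]□
Step 5: δ(q0, □) = (qA, □, R) → □□□□□[qA]□

The machine reaches the accept state qA and halts.

Final tape (ignoring leading/trailing blanks): □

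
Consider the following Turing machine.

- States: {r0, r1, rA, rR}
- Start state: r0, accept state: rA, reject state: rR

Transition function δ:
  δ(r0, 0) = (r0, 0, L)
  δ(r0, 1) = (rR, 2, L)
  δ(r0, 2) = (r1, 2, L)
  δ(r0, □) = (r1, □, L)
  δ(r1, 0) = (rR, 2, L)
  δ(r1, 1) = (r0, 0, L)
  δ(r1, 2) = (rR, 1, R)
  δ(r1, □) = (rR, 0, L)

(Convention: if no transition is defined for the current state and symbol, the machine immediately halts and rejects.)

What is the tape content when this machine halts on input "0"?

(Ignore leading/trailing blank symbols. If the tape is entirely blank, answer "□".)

Execution trace:
Initial: [r0]0
Step 1: δ(r0, 0) = (r0, 0, L) → [r0]□0
Step 2: δ(r0, □) = (r1, □, L) → [r1]□□0
Step 3: δ(r1, □) = (rR, 0, L) → [rR]□0□0

The machine reaches the reject state rR and halts.

Final tape (ignoring leading/trailing blanks): 0□0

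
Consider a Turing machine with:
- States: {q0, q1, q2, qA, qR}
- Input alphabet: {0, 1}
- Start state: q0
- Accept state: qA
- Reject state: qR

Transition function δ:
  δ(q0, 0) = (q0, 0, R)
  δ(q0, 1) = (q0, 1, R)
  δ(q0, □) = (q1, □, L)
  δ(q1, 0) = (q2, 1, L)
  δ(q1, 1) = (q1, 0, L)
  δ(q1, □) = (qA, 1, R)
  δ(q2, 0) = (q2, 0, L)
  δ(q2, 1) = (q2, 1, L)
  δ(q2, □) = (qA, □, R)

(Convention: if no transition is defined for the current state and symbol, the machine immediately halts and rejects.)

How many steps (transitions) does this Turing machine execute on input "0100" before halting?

Execution trace:
Initial: [q0]0100
Step 1: δ(q0, 0) = (q0, 0, R) → 0[q0]100
Step 2: δ(q0, 1) = (q0, 1, R) → 01[q0]00
Step 3: δ(q0, 0) = (q0, 0, R) → 010[q0]0
Step 4: δ(q0, 0) = (q0, 0, R) → 0100[q0]□
Step 5: δ(q0, □) = (q1, □, L) → 010[q1]0□
Step 6: δ(q1, 0) = (q2, 1, L) → 01[q2]01□
Step 7: δ(q2, 0) = (q2, 0, L) → 0[q2]101□
Step 8: δ(q2, 1) = (q2, 1, L) → [q2]0101□
Step 9: δ(q2, 0) = (q2, 0, L) → [q2]□0101□
Step 10: δ(q2, □) = (qA, □, R) → □[qA]0101□

The machine reaches the accept state qA and halts.

The machine executed 10 steps before halting.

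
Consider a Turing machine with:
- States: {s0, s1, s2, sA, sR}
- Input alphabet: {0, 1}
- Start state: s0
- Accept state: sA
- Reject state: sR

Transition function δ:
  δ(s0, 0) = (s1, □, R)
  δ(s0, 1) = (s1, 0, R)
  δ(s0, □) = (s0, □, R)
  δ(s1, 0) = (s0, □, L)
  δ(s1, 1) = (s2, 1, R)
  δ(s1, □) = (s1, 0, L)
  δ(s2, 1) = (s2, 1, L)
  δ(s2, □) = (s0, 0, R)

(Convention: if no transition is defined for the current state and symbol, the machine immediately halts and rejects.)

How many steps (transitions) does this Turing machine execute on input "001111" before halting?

Execution trace:
Initial: [s0]001111
Step 1: δ(s0, 0) = (s1, □, R) → □[s1]01111
Step 2: δ(s1, 0) = (s0, □, L) → [s0]□□1111
Step 3: δ(s0, □) = (s0, □, R) → □[s0]□1111
Step 4: δ(s0, □) = (s0, □, R) → □□[s0]1111
Step 5: δ(s0, 1) = (s1, 0, R) → □□0[s1]111
Step 6: δ(s1, 1) = (s2, 1, R) → □□01[s2]11
Step 7: δ(s2, 1) = (s2, 1, L) → □□0[s2]111
Step 8: δ(s2, 1) = (s2, 1, L) → □□[s2]0111

No transition is defined for δ(s2, 0). By convention the machine halts and rejects.

The machine executed 8 steps before halting.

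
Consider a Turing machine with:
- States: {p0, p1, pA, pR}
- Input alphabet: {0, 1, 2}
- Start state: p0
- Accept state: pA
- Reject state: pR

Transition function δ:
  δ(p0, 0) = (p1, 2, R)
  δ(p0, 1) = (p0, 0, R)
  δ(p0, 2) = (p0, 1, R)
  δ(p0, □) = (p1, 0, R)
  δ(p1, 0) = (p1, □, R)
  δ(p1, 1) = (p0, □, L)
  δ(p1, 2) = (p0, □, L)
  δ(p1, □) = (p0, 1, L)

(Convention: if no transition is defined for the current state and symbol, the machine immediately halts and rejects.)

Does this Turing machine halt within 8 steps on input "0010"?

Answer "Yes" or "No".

Execution trace:
Initial: [p0]0010
Step 1: δ(p0, 0) = (p1, 2, R) → 2[p1]010
Step 2: δ(p1, 0) = (p1, □, R) → 2□[p1]10
Step 3: δ(p1, 1) = (p0, □, L) → 2[p0]□□0
Step 4: δ(p0, □) = (p1, 0, R) → 20[p1]□0
Step 5: δ(p1, □) = (p0, 1, L) → 2[p0]010
Step 6: δ(p0, 0) = (p1, 2, R) → 22[p1]10
Step 7: δ(p1, 1) = (p0, □, L) → 2[p0]2□0
Step 8: δ(p0, 2) = (p0, 1, R) → 21[p0]□0

The machine has not reached a halting state after 8 steps.
The machine did not halt within the 8-step bound.

Answer: No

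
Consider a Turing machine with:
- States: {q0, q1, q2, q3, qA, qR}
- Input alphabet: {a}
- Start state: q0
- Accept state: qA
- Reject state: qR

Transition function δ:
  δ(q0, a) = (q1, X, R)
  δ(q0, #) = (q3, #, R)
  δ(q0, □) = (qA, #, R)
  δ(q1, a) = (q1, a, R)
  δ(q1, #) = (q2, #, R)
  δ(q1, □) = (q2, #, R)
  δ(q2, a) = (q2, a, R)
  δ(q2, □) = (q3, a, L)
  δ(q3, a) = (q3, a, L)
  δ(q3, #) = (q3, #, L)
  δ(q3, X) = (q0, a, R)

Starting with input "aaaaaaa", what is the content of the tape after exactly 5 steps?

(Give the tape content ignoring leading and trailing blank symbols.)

Execution trace:
Initial: [q0]aaaaaaa
Step 1: δ(q0, a) = (q1, X, R) → X[q1]aaaaaa
Step 2: δ(q1, a) = (q1, a, R) → Xa[q1]aaaaa
Step 3: δ(q1, a) = (q1, a, R) → Xaa[q1]aaaa
Step 4: δ(q1, a) = (q1, a, R) → Xaaa[q1]aaa
Step 5: δ(q1, a) = (q1, a, R) → Xaaaa[q1]aa

After 5 steps, the tape (ignoring leading/trailing blanks) is: Xaaaaaa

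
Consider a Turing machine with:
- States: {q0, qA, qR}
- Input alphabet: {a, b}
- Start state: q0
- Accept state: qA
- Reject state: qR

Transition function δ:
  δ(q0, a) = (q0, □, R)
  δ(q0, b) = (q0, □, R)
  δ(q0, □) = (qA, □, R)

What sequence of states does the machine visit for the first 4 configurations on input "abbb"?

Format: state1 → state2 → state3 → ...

Execution trace:
Initial: [q0]abbb
Step 1: δ(q0, a) = (q0, □, R) → □[q0]bbb
Step 2: δ(q0, b) = (q0, □, R) → □□[q0]bb
Step 3: δ(q0, b) = (q0, □, R) → □□□[q0]b

State sequence: q0 → q0 → q0 → q0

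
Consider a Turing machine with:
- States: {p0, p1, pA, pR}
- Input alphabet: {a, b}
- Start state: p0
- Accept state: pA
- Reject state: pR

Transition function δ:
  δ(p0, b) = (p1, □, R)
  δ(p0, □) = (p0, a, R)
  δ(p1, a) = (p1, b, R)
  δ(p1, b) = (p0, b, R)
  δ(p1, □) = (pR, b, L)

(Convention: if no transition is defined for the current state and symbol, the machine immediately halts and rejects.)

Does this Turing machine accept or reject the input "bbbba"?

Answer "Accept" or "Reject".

Execution trace:
Initial: [p0]bbbba
Step 1: δ(p0, b) = (p1, □, R) → □[p1]bbba
Step 2: δ(p1, b) = (p0, b, R) → □b[p0]bba
Step 3: δ(p0, b) = (p1, □, R) → □b□[p1]ba
Step 4: δ(p1, b) = (p0, b, R) → □b□b[p0]a

No transition is defined for δ(p0, a). By convention the machine halts and rejects.

Answer: Reject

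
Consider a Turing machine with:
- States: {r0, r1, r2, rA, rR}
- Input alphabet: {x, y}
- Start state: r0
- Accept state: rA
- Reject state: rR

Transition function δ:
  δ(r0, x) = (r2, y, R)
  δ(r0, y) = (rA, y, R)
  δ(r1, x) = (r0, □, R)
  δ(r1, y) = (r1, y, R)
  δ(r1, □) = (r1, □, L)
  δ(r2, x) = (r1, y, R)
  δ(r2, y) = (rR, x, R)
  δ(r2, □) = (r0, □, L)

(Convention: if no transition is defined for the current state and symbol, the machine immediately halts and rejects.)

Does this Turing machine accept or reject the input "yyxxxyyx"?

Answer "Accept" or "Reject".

Execution trace:
Initial: [r0]yyxxxyyx
Step 1: δ(r0, y) = (rA, y, R) → y[rA]yxxxyyx

The machine reaches the accept state rA and halts.

Answer: Accept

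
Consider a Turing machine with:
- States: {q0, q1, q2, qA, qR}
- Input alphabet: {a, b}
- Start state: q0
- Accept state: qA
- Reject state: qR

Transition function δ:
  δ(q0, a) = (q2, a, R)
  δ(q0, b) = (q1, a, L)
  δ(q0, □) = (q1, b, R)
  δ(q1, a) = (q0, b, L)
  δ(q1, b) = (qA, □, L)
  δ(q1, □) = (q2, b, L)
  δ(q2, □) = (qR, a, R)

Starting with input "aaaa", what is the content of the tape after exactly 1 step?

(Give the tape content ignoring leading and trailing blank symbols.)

Execution trace:
Initial: [q0]aaaa
Step 1: δ(q0, a) = (q2, a, R) → a[q2]aaa

No transition is defined for δ(q2, a). By convention the machine halts and rejects.

After 1 step, the tape (ignoring leading/trailing blanks) is: aaaa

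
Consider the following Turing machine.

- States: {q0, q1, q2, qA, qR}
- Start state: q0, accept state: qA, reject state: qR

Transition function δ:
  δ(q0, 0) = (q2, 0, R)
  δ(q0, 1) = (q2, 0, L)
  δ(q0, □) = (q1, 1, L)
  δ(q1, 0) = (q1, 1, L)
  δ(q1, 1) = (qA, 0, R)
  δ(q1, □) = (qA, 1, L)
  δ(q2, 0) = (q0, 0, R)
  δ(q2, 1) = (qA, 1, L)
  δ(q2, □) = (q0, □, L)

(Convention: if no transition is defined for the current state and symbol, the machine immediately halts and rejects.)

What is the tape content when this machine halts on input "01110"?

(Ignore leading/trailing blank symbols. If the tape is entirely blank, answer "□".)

Execution trace:
Initial: [q0]01110
Step 1: δ(q0, 0) = (q2, 0, R) → 0[q2]1110
Step 2: δ(q2, 1) = (qA, 1, L) → [qA]01110

The machine reaches the accept state qA and halts.

Final tape (ignoring leading/trailing blanks): 01110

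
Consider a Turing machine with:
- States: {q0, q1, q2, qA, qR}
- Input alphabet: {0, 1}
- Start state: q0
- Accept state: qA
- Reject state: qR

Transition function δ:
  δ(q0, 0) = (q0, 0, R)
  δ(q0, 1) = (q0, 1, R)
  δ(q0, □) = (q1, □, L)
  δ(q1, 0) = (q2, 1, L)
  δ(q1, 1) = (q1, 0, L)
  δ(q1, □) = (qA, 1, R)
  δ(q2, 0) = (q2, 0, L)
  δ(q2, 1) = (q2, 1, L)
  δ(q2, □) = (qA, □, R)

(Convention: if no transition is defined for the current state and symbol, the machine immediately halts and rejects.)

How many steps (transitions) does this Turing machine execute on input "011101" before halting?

Execution trace:
Initial: [q0]011101
Step 1: δ(q0, 0) = (q0, 0, R) → 0[q0]11101
Step 2: δ(q0, 1) = (q0, 1, R) → 01[q0]1101
Step 3: δ(q0, 1) = (q0, 1, R) → 011[q0]101
Step 4: δ(q0, 1) = (q0, 1, R) → 0111[q0]01
Step 5: δ(q0, 0) = (q0, 0, R) → 01110[q0]1
Step 6: δ(q0, 1) = (q0, 1, R) → 011101[q0]□
Step 7: δ(q0, □) = (q1, □, L) → 01110[q1]1□
Step 8: δ(q1, 1) = (q1, 0, L) → 0111[q1]00□
Step 9: δ(q1, 0) = (q2, 1, L) → 011[q2]110□
Step 10: δ(q2, 1) = (q2, 1, L) → 01[q2]1110□
Step 11: δ(q2, 1) = (q2, 1, L) → 0[q2]11110□
Step 12: δ(q2, 1) = (q2, 1, L) → [q2]011110□
Step 13: δ(q2, 0) = (q2, 0, L) → [q2]□011110□
Step 14: δ(q2, □) = (qA, □, R) → □[qA]011110□

The machine reaches the accept state qA and halts.

The machine executed 14 steps before halting.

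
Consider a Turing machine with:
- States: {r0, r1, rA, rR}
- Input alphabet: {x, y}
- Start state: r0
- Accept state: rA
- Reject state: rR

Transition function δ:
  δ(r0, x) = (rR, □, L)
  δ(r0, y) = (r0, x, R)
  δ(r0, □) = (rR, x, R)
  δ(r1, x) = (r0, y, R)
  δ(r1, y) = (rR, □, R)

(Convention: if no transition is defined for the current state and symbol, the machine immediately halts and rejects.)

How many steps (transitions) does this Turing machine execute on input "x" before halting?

Execution trace:
Initial: [r0]x
Step 1: δ(r0, x) = (rR, □, L) → [rR]□□

The machine reaches the reject state rR and halts.

The machine executed 1 step before halting.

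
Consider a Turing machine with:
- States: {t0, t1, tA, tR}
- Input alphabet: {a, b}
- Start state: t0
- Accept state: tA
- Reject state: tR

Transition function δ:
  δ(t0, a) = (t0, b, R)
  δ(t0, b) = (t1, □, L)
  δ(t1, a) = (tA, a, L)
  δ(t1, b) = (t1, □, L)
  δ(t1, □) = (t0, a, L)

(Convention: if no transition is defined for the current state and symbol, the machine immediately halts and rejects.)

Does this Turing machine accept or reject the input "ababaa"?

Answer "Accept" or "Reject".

Execution trace:
Initial: [t0]ababaa
Step 1: δ(t0, a) = (t0, b, R) → b[t0]babaa
Step 2: δ(t0, b) = (t1, □, L) → [t1]b□abaa
Step 3: δ(t1, b) = (t1, □, L) → [t1]□□□abaa
Step 4: δ(t1, □) = (t0, a, L) → [t0]□a□□abaa

No transition is defined for δ(t0, □). By convention the machine halts and rejects.

Answer: Reject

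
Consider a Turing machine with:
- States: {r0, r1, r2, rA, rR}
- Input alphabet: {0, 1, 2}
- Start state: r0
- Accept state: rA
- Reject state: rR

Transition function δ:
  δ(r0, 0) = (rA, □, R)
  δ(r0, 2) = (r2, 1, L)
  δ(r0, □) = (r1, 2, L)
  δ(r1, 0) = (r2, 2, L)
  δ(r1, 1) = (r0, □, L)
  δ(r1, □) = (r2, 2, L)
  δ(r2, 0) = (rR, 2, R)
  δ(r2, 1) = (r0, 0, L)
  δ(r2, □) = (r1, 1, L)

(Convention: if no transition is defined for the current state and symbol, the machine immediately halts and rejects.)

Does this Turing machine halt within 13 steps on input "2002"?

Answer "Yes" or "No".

Execution trace:
Initial: [r0]2002
Step 1: δ(r0, 2) = (r2, 1, L) → [r2]□1002
Step 2: δ(r2, □) = (r1, 1, L) → [r1]□11002
Step 3: δ(r1, □) = (r2, 2, L) → [r2]□211002
Step 4: δ(r2, □) = (r1, 1, L) → [r1]□1211002
Step 5: δ(r1, □) = (r2, 2, L) → [r2]□21211002
Step 6: δ(r2, □) = (r1, 1, L) → [r1]□121211002
Step 7: δ(r1, □) = (r2, 2, L) → [r2]□2121211002
Step 8: δ(r2, □) = (r1, 1, L) → [r1]□12121211002
Step 9: δ(r1, □) = (r2, 2, L) → [r2]□212121211002
Step 10: δ(r2, □) = (r1, 1, L) → [r1]□1212121211002
Step 11: δ(r1, □) = (r2, 2, L) → [r2]□21212121211002
Step 12: δ(r2, □) = (r1, 1, L) → [r1]□121212121211002
Step 13: δ(r1, □) = (r2, 2, L) → [r2]□2121212121211002

The machine has not reached a halting state after 13 steps.
The machine did not halt within the 13-step bound.

Answer: No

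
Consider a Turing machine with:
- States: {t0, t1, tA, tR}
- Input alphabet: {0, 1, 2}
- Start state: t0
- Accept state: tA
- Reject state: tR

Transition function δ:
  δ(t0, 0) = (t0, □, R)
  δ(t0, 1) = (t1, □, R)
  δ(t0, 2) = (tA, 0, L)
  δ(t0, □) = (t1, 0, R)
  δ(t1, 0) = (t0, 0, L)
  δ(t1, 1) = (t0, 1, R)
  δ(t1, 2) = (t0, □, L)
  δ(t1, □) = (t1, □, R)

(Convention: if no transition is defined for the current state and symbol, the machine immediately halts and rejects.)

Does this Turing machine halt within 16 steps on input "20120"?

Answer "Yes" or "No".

Execution trace:
Initial: [t0]20120
Step 1: δ(t0, 2) = (tA, 0, L) → [tA]□00120

The machine reaches the accept state tA and halts.
The machine halted after 1 step (within the 16-step bound).

Answer: Yes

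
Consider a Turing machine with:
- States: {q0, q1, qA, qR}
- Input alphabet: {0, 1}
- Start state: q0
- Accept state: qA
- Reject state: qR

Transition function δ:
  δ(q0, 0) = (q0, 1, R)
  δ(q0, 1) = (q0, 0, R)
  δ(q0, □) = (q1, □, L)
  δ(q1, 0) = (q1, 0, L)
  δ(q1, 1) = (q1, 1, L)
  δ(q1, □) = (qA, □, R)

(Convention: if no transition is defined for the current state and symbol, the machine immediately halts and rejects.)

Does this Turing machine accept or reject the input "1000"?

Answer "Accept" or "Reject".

Execution trace:
Initial: [q0]1000
Step 1: δ(q0, 1) = (q0, 0, R) → 0[q0]000
Step 2: δ(q0, 0) = (q0, 1, R) → 01[q0]00
Step 3: δ(q0, 0) = (q0, 1, R) → 011[q0]0
Step 4: δ(q0, 0) = (q0, 1, R) → 0111[q0]□
Step 5: δ(q0, □) = (q1, □, L) → 011[q1]1□
Step 6: δ(q1, 1) = (q1, 1, L) → 01[q1]11□
Step 7: δ(q1, 1) = (q1, 1, L) → 0[q1]111□
Step 8: δ(q1, 1) = (q1, 1, L) → [q1]0111□
Step 9: δ(q1, 0) = (q1, 0, L) → [q1]□0111□
Step 10: δ(q1, □) = (qA, □, R) → □[qA]0111□

The machine reaches the accept state qA and halts.

Answer: Accept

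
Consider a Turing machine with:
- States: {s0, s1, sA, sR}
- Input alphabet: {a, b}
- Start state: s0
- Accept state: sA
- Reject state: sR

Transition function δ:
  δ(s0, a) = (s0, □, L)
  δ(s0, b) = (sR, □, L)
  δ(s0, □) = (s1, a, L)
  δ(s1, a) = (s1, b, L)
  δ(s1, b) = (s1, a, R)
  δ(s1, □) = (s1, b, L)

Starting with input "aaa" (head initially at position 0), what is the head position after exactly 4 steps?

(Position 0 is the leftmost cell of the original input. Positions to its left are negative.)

Execution trace (head position shown):
Step 0: [s0]aaa  (head at position 0)
Step 1: move left → [s0]□□aa  (head at position -1)
Step 2: move left → [s1]□a□aa  (head at position -2)
Step 3: move left → [s1]□ba□aa  (head at position -3)
Step 4: move left → [s1]□bba□aa  (head at position -4)

After 4 steps, the head is at position -4.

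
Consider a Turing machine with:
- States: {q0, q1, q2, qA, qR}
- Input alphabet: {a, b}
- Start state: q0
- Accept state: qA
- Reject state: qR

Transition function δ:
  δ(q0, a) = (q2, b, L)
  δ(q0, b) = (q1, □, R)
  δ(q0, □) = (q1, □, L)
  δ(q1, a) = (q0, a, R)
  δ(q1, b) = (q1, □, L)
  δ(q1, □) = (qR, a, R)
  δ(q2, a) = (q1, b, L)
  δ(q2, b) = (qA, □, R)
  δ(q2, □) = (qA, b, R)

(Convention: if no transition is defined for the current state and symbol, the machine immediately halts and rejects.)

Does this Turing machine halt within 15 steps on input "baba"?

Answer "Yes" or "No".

Execution trace:
Initial: [q0]baba
Step 1: δ(q0, b) = (q1, □, R) → □[q1]aba
Step 2: δ(q1, a) = (q0, a, R) → □a[q0]ba
Step 3: δ(q0, b) = (q1, □, R) → □a□[q1]a
Step 4: δ(q1, a) = (q0, a, R) → □a□a[q0]□
Step 5: δ(q0, □) = (q1, □, L) → □a□[q1]a□
Step 6: δ(q1, a) = (q0, a, R) → □a□a[q0]□
Step 7: δ(q0, □) = (q1, □, L) → □a□[q1]a□
Step 8: δ(q1, a) = (q0, a, R) → □a□a[q0]□
Step 9: δ(q0, □) = (q1, □, L) → □a□[q1]a□
Step 10: δ(q1, a) = (q0, a, R) → □a□a[q0]□
Step 11: δ(q0, □) = (q1, □, L) → □a□[q1]a□
Step 12: δ(q1, a) = (q0, a, R) → □a□a[q0]□
Step 13: δ(q0, □) = (q1, □, L) → □a□[q1]a□
Step 14: δ(q1, a) = (q0, a, R) → □a□a[q0]□
Step 15: δ(q0, □) = (q1, □, L) → □a□[q1]a□

The machine has not reached a halting state after 15 steps.
The machine did not halt within the 15-step bound.

Answer: No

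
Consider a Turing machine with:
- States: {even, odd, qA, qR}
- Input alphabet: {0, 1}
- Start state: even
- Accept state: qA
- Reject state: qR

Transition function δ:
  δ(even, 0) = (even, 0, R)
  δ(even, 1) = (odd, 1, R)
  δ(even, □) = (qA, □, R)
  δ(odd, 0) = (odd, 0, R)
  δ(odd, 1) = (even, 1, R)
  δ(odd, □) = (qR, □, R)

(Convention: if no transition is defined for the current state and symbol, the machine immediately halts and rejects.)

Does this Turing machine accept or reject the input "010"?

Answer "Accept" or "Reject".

Execution trace:
Initial: [even]010
Step 1: δ(even, 0) = (even, 0, R) → 0[even]10
Step 2: δ(even, 1) = (odd, 1, R) → 01[odd]0
Step 3: δ(odd, 0) = (odd, 0, R) → 010[odd]□
Step 4: δ(odd, □) = (qR, □, R) → 010□[qR]□

The machine reaches the reject state qR and halts.

Answer: Reject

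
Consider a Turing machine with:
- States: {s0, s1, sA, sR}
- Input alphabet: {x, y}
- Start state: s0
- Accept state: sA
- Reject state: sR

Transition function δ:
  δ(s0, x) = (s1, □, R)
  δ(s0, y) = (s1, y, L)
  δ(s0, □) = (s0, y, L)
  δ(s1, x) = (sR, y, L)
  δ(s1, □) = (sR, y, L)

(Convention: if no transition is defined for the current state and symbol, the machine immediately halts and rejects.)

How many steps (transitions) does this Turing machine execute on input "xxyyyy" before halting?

Execution trace:
Initial: [s0]xxyyyy
Step 1: δ(s0, x) = (s1, □, R) → □[s1]xyyyy
Step 2: δ(s1, x) = (sR, y, L) → [sR]□yyyyy

The machine reaches the reject state sR and halts.

The machine executed 2 steps before halting.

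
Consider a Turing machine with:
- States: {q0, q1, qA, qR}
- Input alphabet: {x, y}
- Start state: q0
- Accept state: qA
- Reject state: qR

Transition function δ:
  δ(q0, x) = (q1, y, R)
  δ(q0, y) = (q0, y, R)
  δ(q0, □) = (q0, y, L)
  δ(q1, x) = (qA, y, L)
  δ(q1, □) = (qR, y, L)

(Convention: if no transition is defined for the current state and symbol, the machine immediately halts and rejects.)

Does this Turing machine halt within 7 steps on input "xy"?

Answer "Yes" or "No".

Execution trace:
Initial: [q0]xy
Step 1: δ(q0, x) = (q1, y, R) → y[q1]y

No transition is defined for δ(q1, y). By convention the machine halts and rejects.
The machine halted after 1 step (within the 7-step bound).

Answer: Yes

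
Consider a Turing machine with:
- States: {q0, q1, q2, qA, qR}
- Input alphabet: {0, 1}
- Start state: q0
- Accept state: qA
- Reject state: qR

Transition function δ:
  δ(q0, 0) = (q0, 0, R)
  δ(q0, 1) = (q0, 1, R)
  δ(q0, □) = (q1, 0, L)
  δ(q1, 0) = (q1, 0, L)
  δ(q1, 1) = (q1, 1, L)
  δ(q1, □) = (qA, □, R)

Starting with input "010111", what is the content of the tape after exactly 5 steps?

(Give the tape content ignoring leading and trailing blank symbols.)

Execution trace:
Initial: [q0]010111
Step 1: δ(q0, 0) = (q0, 0, R) → 0[q0]10111
Step 2: δ(q0, 1) = (q0, 1, R) → 01[q0]0111
Step 3: δ(q0, 0) = (q0, 0, R) → 010[q0]111
Step 4: δ(q0, 1) = (q0, 1, R) → 0101[q0]11
Step 5: δ(q0, 1) = (q0, 1, R) → 01011[q0]1

After 5 steps, the tape (ignoring leading/trailing blanks) is: 010111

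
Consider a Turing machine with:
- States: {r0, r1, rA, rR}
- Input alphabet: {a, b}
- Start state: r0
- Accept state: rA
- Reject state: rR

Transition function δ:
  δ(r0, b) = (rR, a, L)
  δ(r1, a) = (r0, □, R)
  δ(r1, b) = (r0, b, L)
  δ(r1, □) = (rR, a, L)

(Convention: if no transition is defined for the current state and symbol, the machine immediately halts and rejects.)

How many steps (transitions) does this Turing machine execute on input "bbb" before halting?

Execution trace:
Initial: [r0]bbb
Step 1: δ(r0, b) = (rR, a, L) → [rR]□abb

The machine reaches the reject state rR and halts.

The machine executed 1 step before halting.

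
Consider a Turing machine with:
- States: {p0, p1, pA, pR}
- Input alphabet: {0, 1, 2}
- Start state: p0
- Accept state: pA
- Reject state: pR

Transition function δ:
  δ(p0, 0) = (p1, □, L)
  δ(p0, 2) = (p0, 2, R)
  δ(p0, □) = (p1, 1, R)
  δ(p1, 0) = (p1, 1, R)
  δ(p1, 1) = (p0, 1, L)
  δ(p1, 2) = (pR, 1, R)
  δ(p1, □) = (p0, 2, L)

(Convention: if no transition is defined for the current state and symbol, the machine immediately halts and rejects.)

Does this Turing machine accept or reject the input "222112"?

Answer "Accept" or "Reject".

Execution trace:
Initial: [p0]222112
Step 1: δ(p0, 2) = (p0, 2, R) → 2[p0]22112
Step 2: δ(p0, 2) = (p0, 2, R) → 22[p0]2112
Step 3: δ(p0, 2) = (p0, 2, R) → 222[p0]112

No transition is defined for δ(p0, 1). By convention the machine halts and rejects.

Answer: Reject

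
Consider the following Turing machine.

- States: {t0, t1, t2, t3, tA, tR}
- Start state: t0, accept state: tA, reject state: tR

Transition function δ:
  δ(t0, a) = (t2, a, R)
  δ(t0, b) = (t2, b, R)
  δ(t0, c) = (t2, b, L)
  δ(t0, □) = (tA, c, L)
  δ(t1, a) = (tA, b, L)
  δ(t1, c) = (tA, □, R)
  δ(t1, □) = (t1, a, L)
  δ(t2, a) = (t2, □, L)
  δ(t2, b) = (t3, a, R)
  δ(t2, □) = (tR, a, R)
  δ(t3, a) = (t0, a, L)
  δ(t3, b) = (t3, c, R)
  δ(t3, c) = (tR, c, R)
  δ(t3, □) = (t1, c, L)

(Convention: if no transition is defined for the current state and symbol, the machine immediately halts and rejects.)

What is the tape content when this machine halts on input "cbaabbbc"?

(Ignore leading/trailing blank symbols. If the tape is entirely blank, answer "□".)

Execution trace:
Initial: [t0]cbaabbbc
Step 1: δ(t0, c) = (t2, b, L) → [t2]□bbaabbbc
Step 2: δ(t2, □) = (tR, a, R) → a[tR]bbaabbbc

The machine reaches the reject state tR and halts.

Final tape (ignoring leading/trailing blanks): abbaabbbc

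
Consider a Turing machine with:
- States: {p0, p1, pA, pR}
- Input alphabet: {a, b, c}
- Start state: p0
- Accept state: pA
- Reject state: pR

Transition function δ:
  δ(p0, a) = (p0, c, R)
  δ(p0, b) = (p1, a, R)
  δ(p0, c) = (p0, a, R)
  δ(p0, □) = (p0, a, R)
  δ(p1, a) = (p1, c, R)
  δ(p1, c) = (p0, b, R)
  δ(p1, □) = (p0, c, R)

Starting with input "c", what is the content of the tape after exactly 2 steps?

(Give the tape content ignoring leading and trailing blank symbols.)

Execution trace:
Initial: [p0]c
Step 1: δ(p0, c) = (p0, a, R) → a[p0]□
Step 2: δ(p0, □) = (p0, a, R) → aa[p0]□

After 2 steps, the tape (ignoring leading/trailing blanks) is: aa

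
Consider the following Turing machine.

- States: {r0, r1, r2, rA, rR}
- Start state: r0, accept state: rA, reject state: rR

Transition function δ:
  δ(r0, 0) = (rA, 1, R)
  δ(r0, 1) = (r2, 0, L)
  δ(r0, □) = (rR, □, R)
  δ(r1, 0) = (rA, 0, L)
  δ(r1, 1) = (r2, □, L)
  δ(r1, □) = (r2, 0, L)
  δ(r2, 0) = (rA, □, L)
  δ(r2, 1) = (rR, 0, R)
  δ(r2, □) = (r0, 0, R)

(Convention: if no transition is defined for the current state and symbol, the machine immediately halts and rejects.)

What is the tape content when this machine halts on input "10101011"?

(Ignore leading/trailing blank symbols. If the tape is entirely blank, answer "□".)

Execution trace:
Initial: [r0]10101011
Step 1: δ(r0, 1) = (r2, 0, L) → [r2]□00101011
Step 2: δ(r2, □) = (r0, 0, R) → 0[r0]00101011
Step 3: δ(r0, 0) = (rA, 1, R) → 01[rA]0101011

The machine reaches the accept state rA and halts.

Final tape (ignoring leading/trailing blanks): 010101011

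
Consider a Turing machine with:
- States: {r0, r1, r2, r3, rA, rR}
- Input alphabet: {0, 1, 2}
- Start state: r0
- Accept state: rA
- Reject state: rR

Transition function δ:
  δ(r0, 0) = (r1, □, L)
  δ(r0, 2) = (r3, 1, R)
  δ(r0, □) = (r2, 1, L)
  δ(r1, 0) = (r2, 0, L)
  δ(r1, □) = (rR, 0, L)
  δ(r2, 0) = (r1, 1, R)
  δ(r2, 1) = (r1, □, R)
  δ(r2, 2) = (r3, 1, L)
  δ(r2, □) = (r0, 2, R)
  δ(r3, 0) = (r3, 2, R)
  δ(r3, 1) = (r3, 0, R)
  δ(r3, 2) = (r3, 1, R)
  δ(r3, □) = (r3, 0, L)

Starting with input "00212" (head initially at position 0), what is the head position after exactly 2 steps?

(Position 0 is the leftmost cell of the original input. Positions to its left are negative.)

Execution trace (head position shown):
Step 0: [r0]00212  (head at position 0)
Step 1: move left → [r1]□□0212  (head at position -1)
Step 2: move left → [rR]□0□0212  (head at position -2)

After 2 steps, the head is at position -2.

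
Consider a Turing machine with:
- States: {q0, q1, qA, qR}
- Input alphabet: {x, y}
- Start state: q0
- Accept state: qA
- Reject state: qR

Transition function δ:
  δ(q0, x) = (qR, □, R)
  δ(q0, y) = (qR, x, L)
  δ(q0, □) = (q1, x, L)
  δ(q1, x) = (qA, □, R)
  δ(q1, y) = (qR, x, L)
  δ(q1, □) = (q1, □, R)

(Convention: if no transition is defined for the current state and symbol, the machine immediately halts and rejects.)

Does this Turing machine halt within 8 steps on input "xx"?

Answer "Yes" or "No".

Execution trace:
Initial: [q0]xx
Step 1: δ(q0, x) = (qR, □, R) → □[qR]x

The machine reaches the reject state qR and halts.
The machine halted after 1 step (within the 8-step bound).

Answer: Yes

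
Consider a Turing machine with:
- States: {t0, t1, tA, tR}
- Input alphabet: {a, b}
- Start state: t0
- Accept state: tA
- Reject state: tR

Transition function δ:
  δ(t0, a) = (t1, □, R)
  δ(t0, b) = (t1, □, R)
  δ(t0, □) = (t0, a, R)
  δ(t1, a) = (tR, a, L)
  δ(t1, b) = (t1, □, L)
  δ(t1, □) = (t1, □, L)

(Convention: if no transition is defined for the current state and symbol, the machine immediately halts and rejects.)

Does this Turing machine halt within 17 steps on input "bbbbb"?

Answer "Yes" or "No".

Execution trace:
Initial: [t0]bbbbb
Step 1: δ(t0, b) = (t1, □, R) → □[t1]bbbb
Step 2: δ(t1, b) = (t1, □, L) → [t1]□□bbb
Step 3: δ(t1, □) = (t1, □, L) → [t1]□□□bbb
Step 4: δ(t1, □) = (t1, □, L) → [t1]□□□□bbb
Step 5: δ(t1, □) = (t1, □, L) → [t1]□□□□□bbb
Step 6: δ(t1, □) = (t1, □, L) → [t1]□□□□□□bbb
Step 7: δ(t1, □) = (t1, □, L) → [t1]□□□□□□□bbb
Step 8: δ(t1, □) = (t1, □, L) → [t1]□□□□□□□□bbb
Step 9: δ(t1, □) = (t1, □, L) → [t1]□□□□□□□□□bbb
Step 10: δ(t1, □) = (t1, □, L) → [t1]□□□□□□□□□□bbb
Step 11: δ(t1, □) = (t1, □, L) → [t1]□□□□□□□□□□□bbb
Step 12: δ(t1, □) = (t1, □, L) → [t1]□□□□□□□□□□□□bbb
Step 13: δ(t1, □) = (t1, □, L) → [t1]□□□□□□□□□□□□□bbb
Step 14: δ(t1, □) = (t1, □, L) → [t1]□□□□□□□□□□□□□□bbb
Step 15: δ(t1, □) = (t1, □, L) → [t1]□□□□□□□□□□□□□□□bbb
Step 16: δ(t1, □) = (t1, □, L) → [t1]□□□□□□□□□□□□□□□□bbb
Step 17: δ(t1, □) = (t1, □, L) → [t1]□□□□□□□□□□□□□□□□□bbb

The machine has not reached a halting state after 17 steps.
The machine did not halt within the 17-step bound.

Answer: No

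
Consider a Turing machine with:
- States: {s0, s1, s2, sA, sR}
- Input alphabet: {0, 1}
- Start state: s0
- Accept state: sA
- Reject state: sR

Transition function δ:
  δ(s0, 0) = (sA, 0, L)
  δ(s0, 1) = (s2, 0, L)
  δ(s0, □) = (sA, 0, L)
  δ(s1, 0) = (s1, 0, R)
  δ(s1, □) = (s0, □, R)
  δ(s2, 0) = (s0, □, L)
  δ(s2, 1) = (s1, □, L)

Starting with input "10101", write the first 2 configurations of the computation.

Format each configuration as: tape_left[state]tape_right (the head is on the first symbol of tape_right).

Transitions applied:
Step 1: δ(s0, 1) = (s2, 0, L)

The first 2 configurations are:
[s0]10101 ⊢ [s2]□00101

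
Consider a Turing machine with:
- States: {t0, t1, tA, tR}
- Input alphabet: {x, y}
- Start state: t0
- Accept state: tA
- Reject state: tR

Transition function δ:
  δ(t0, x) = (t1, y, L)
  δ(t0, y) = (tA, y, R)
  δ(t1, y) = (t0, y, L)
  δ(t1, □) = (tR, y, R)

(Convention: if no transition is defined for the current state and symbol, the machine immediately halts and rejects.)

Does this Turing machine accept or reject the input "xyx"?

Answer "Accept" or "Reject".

Execution trace:
Initial: [t0]xyx
Step 1: δ(t0, x) = (t1, y, L) → [t1]□yyx
Step 2: δ(t1, □) = (tR, y, R) → y[tR]yyx

The machine reaches the reject state tR and halts.

Answer: Reject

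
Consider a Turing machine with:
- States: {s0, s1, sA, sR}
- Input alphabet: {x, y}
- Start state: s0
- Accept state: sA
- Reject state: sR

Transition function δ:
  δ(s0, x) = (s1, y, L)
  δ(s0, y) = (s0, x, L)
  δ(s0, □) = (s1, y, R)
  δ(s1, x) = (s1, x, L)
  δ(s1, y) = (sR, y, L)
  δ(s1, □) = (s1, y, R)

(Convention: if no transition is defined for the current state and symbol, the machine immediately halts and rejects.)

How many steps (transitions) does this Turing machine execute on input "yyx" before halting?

Execution trace:
Initial: [s0]yyx
Step 1: δ(s0, y) = (s0, x, L) → [s0]□xyx
Step 2: δ(s0, □) = (s1, y, R) → y[s1]xyx
Step 3: δ(s1, x) = (s1, x, L) → [s1]yxyx
Step 4: δ(s1, y) = (sR, y, L) → [sR]□yxyx

The machine reaches the reject state sR and halts.

The machine executed 4 steps before halting.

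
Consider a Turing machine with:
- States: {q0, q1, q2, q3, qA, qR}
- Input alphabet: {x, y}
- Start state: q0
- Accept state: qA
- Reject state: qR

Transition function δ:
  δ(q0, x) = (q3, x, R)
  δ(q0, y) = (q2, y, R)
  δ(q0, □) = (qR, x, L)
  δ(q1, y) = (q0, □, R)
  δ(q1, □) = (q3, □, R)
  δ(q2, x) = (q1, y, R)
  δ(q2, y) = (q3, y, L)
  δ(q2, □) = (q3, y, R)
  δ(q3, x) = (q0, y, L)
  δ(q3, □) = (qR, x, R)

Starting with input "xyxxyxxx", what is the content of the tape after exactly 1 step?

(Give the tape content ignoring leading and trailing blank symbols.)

Execution trace:
Initial: [q0]xyxxyxxx
Step 1: δ(q0, x) = (q3, x, R) → x[q3]yxxyxxx

No transition is defined for δ(q3, y). By convention the machine halts and rejects.

After 1 step, the tape (ignoring leading/trailing blanks) is: xyxxyxxx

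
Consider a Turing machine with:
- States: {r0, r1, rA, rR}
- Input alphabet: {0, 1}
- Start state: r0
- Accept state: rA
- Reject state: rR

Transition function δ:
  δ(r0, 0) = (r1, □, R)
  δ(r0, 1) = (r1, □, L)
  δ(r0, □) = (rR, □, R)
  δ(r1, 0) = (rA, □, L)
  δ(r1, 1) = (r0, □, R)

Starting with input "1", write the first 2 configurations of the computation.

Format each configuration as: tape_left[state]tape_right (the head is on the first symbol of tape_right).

Transitions applied:
Step 1: δ(r0, 1) = (r1, □, L)

The first 2 configurations are:
[r0]1 ⊢ [r1]□□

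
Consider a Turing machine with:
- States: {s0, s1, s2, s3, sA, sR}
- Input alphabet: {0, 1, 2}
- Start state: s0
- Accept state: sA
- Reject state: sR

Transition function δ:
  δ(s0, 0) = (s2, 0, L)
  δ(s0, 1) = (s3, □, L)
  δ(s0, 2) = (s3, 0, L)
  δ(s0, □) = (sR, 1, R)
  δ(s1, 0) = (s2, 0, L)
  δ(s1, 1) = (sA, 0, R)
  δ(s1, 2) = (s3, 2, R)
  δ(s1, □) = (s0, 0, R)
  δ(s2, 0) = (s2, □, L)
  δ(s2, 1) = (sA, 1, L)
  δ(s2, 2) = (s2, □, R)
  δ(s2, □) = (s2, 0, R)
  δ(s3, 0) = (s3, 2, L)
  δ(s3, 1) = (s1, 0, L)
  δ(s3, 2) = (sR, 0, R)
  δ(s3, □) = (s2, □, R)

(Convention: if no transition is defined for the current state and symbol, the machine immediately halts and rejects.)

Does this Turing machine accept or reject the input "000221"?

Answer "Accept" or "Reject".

Execution trace:
Initial: [s0]000221
Step 1: δ(s0, 0) = (s2, 0, L) → [s2]□000221
Step 2: δ(s2, □) = (s2, 0, R) → 0[s2]000221
Step 3: δ(s2, 0) = (s2, □, L) → [s2]0□00221
Step 4: δ(s2, 0) = (s2, □, L) → [s2]□□□00221
Step 5: δ(s2, □) = (s2, 0, R) → 0[s2]□□00221
Step 6: δ(s2, □) = (s2, 0, R) → 00[s2]□00221
Step 7: δ(s2, □) = (s2, 0, R) → 000[s2]00221
Step 8: δ(s2, 0) = (s2, □, L) → 00[s2]0□0221
Step 9: δ(s2, 0) = (s2, □, L) → 0[s2]0□□0221
Step 10: δ(s2, 0) = (s2, □, L) → [s2]0□□□0221
Step 11: δ(s2, 0) = (s2, □, L) → [s2]□□□□□0221
Step 12: δ(s2, □) = (s2, 0, R) → 0[s2]□□□□0221
Step 13: δ(s2, □) = (s2, 0, R) → 00[s2]□□□0221
Step 14: δ(s2, □) = (s2, 0, R) → 000[s2]□□0221
Step 15: δ(s2, □) = (s2, 0, R) → 0000[s2]□0221
Step 16: δ(s2, □) = (s2, 0, R) → 00000[s2]0221
Step 17: δ(s2, 0) = (s2, □, L) → 0000[s2]0□221
Step 18: δ(s2, 0) = (s2, □, L) → 000[s2]0□□221
Step 19: δ(s2, 0) = (s2, □, L) → 00[s2]0□□□221
Step 20: δ(s2, 0) = (s2, □, L) → 0[s2]0□□□□221
Step 21: δ(s2, 0) = (s2, □, L) → [s2]0□□□□□221
Step 22: δ(s2, 0) = (s2, □, L) → [s2]□□□□□□□221
Step 23: δ(s2, □) = (s2, 0, R) → 0[s2]□□□□□□221
Step 24: δ(s2, □) = (s2, 0, R) → 00[s2]□□□□□221
Step 25: δ(s2, □) = (s2, 0, R) → 000[s2]□□□□221
Step 26: δ(s2, □) = (s2, 0, R) → 0000[s2]□□□221
Step 27: δ(s2, □) = (s2, 0, R) → 00000[s2]□□221
Step 28: δ(s2, □) = (s2, 0, R) → 000000[s2]□221
Step 29: δ(s2, □) = (s2, 0, R) → 0000000[s2]221
Step 30: δ(s2, 2) = (s2, □, R) → 0000000□[s2]21
Step 31: δ(s2, 2) = (s2, □, R) → 0000000□□[s2]1
Step 32: δ(s2, 1) = (sA, 1, L) → 0000000□[sA]□1

The machine reaches the accept state sA and halts.

Answer: Accept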